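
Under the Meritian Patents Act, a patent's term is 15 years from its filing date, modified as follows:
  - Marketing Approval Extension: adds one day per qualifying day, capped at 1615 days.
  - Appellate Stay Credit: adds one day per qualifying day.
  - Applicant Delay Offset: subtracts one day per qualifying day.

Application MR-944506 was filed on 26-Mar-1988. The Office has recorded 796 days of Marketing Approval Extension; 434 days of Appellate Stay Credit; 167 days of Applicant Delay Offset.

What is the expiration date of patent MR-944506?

Base term: filing date + 15 years → 26 March 2003.
Marketing Approval Extension: 796 days (within the 1615-day cap) → +796 days → 30 May 2005.
Appellate Stay Credit: +434 days → 7 August 2006.
Applicant Delay Offset: −167 days → 21 February 2006.

February 21, 2006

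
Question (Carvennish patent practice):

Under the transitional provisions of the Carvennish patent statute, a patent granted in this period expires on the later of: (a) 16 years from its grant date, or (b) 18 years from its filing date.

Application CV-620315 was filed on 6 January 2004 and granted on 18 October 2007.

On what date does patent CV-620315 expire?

(a) grant + 16 years → 18 October 2023.
(b) filing + 18 years → 6 January 2022.
Later of the two: 18 October 2023.

October 18, 2023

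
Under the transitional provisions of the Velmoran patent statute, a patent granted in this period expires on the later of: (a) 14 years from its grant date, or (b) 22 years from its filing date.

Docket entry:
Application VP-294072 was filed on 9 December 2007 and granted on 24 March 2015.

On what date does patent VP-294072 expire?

December 9, 2029

(a) grant + 14 years → 24 March 2029.
(b) filing + 22 years → 9 December 2029.
Later of the two: 9 December 2029.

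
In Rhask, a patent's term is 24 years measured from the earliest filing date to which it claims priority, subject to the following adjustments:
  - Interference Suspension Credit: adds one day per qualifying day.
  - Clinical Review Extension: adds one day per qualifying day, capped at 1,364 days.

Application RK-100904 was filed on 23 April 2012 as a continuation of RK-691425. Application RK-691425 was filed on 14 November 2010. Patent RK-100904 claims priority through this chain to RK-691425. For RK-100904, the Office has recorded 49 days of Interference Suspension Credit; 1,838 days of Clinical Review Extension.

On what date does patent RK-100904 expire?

September 27, 2038

Earliest priority filing: 14 November 2010.
Base term: 14 November 2010 + 24 years → 14 November 2034.
Interference Suspension Credit: +49 days → 2 January 2035.
Clinical Review Extension: 1838 days claimed exceeds the 1364-day cap, so +1364 days → 27 September 2038.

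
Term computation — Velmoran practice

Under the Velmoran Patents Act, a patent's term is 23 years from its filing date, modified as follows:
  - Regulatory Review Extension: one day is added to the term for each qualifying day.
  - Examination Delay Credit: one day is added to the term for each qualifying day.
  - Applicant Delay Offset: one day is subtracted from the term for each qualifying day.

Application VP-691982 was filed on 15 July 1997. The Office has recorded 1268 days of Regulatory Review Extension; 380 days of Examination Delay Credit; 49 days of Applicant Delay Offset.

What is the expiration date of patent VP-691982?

November 30, 2024

Base term: filing date + 23 years → 15 July 2020.
Regulatory Review Extension: +1268 days → 4 January 2024.
Examination Delay Credit: +380 days → 18 January 2025.
Applicant Delay Offset: −49 days → 30 November 2024.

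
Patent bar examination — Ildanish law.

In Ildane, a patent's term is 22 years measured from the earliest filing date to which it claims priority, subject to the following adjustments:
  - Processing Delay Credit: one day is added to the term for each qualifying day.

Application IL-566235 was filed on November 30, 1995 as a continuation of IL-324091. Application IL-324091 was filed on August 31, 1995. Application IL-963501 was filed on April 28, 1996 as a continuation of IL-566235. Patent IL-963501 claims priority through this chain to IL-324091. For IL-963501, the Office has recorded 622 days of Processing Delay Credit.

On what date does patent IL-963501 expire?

Earliest priority filing: 31 August 1995.
Base term: 31 August 1995 + 22 years → 31 August 2017.
Processing Delay Credit: +622 days → 15 May 2019.

May 15, 2019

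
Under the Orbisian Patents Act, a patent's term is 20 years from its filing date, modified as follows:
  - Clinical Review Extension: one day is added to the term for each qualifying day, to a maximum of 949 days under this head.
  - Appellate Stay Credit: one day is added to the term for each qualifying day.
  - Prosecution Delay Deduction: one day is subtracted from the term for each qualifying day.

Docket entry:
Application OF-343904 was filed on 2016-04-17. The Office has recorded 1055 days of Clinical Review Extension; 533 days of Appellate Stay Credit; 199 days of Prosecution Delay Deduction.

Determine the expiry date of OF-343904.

2039-10-22

Base term: filing date + 20 years → 17 April 2036.
Clinical Review Extension: 1055 days claimed exceeds the 949-day cap, so +949 days → 22 November 2038.
Appellate Stay Credit: +533 days → 8 May 2040.
Prosecution Delay Deduction: −199 days → 22 October 2039.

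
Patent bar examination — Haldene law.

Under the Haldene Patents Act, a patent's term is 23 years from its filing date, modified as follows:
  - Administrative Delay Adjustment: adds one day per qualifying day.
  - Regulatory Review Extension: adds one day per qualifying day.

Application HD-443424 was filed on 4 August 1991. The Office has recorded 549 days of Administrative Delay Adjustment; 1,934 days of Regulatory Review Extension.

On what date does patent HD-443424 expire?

Base term: filing date + 23 years → 4 August 2014.
Administrative Delay Adjustment: +549 days → 4 February 2016.
Regulatory Review Extension: +1934 days → 22 May 2021.

May 22, 2021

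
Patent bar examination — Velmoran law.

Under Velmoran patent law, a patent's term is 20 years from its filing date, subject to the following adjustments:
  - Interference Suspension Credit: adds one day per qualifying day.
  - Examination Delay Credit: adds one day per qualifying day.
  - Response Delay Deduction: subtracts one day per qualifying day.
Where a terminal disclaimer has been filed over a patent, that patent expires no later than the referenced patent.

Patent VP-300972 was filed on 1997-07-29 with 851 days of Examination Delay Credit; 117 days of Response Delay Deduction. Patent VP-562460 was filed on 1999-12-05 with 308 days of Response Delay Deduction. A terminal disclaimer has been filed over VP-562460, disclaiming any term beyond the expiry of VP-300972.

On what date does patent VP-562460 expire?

Natural term of VP-562460:
  Base: filing + 20 years → 5 December 2019.
  Response Delay Deduction: −308 days → 31 January 2019.
Expiry of referenced patent VP-300972:
  Base: filing + 20 years → 29 July 2017.
  Examination Delay Credit: +851 days → 27 November 2019.
  Response Delay Deduction: −117 days → 2 August 2019.
Terminal disclaimer: VP-562460 expires on the earlier of 31 January 2019 and 2 August 2019.

2019-01-31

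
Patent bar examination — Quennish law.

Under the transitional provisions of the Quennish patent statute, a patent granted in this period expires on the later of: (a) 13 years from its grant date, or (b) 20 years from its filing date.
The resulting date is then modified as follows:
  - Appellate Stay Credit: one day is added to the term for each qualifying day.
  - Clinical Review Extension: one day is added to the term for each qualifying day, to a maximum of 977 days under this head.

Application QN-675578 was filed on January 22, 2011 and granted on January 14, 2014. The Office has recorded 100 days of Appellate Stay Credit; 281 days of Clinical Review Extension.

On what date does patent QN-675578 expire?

(a) grant + 13 years → 14 January 2027.
(b) filing + 20 years → 22 January 2031.
Later of the two: 22 January 2031.
Appellate Stay Credit: +100 days → 2 May 2031.
Clinical Review Extension: 281 days (within the 977-day cap) → +281 days → 7 February 2032.

2032-02-07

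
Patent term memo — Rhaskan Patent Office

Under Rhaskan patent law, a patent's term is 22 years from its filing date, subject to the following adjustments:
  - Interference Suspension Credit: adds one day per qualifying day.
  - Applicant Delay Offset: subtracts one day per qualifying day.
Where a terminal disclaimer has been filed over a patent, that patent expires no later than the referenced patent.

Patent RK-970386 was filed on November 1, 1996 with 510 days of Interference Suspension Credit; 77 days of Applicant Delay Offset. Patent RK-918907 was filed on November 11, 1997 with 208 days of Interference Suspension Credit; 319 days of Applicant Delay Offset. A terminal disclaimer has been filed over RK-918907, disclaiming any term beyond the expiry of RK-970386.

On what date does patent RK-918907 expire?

July 23, 2019

Natural term of RK-918907:
  Base: filing + 22 years → 11 November 2019.
  Interference Suspension Credit: +208 days → 6 June 2020.
  Applicant Delay Offset: −319 days → 23 July 2019.
Expiry of referenced patent RK-970386:
  Base: filing + 22 years → 1 November 2018.
  Interference Suspension Credit: +510 days → 25 March 2020.
  Applicant Delay Offset: −77 days → 8 January 2020.
Terminal disclaimer: RK-918907 expires on the earlier of 23 July 2019 and 8 January 2020.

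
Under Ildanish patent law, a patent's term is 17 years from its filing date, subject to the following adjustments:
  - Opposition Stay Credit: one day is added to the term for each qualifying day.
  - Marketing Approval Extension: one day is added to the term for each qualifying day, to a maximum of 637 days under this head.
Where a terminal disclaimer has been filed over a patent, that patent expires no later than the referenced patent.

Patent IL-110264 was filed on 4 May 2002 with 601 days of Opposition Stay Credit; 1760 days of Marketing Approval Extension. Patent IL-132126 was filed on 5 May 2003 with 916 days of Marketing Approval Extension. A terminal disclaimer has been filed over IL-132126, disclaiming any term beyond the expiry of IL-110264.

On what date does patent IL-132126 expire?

Natural term of IL-132126:
  Base: filing + 17 years → 5 May 2020.
  Marketing Approval Extension: 916 days claimed exceeds the 637-day cap, so +637 days → 1 February 2022.
Expiry of referenced patent IL-110264:
  Base: filing + 17 years → 4 May 2019.
  Opposition Stay Credit: +601 days → 25 December 2020.
  Marketing Approval Extension: 1760 days claimed exceeds the 637-day cap, so +637 days → 23 September 2022.
Terminal disclaimer: IL-132126 expires on the earlier of 1 February 2022 and 23 September 2022.

February 1, 2022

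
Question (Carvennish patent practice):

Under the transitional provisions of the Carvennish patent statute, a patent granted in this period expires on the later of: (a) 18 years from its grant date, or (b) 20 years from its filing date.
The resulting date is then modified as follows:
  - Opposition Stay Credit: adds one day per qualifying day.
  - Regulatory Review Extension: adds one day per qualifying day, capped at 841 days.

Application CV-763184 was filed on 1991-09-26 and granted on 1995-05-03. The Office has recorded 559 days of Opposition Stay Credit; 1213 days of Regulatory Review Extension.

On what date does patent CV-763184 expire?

(a) grant + 18 years → 3 May 2013.
(b) filing + 20 years → 26 September 2011.
Later of the two: 3 May 2013.
Opposition Stay Credit: +559 days → 13 November 2014.
Regulatory Review Extension: 1213 days claimed exceeds the 841-day cap, so +841 days → 3 March 2017.

2017-03-03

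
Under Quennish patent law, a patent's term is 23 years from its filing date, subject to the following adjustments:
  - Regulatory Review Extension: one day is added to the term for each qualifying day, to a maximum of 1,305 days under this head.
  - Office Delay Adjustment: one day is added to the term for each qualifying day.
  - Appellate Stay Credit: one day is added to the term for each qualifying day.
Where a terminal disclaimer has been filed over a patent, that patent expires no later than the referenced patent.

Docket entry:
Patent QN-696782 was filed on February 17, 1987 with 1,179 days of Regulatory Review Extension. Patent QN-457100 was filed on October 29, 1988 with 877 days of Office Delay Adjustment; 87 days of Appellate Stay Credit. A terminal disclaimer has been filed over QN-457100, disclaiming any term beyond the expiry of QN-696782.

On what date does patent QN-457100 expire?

May 11, 2013

Natural term of QN-457100:
  Base: filing + 23 years → 29 October 2011.
  Office Delay Adjustment: +877 days → 24 March 2014.
  Appellate Stay Credit: +87 days → 19 June 2014.
Expiry of referenced patent QN-696782:
  Base: filing + 23 years → 17 February 2010.
  Regulatory Review Extension: 1179 days (within the 1305-day cap) → +1179 days → 11 May 2013.
Terminal disclaimer: QN-457100 expires on the earlier of 19 June 2014 and 11 May 2013.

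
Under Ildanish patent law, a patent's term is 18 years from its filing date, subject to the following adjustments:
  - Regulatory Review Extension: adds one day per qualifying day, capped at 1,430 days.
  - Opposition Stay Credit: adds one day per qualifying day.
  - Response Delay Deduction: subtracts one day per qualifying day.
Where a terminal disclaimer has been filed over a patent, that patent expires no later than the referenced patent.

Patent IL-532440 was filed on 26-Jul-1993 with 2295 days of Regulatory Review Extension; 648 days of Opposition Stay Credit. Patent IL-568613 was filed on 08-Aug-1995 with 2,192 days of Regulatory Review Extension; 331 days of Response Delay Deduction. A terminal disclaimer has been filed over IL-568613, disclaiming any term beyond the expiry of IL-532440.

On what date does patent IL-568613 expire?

Natural term of IL-568613:
  Base: filing + 18 years → 8 August 2013.
  Regulatory Review Extension: 2192 days claimed exceeds the 1430-day cap, so +1430 days → 8 July 2017.
  Response Delay Deduction: −331 days → 11 August 2016.
Expiry of referenced patent IL-532440:
  Base: filing + 18 years → 26 July 2011.
  Regulatory Review Extension: 2295 days claimed exceeds the 1430-day cap, so +1430 days → 25 June 2015.
  Opposition Stay Credit: +648 days → 3 April 2017.
Terminal disclaimer: IL-568613 expires on the earlier of 11 August 2016 and 3 April 2017.

August 11, 2016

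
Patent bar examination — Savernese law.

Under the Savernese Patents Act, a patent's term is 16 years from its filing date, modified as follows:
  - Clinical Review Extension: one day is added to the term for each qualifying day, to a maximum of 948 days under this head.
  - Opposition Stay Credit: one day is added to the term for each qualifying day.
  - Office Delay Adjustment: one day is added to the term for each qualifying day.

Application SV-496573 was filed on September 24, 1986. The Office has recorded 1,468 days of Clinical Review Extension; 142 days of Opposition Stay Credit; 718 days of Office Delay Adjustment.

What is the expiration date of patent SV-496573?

September 6, 2007

Base term: filing date + 16 years → 24 September 2002.
Clinical Review Extension: 1468 days claimed exceeds the 948-day cap, so +948 days → 29 April 2005.
Opposition Stay Credit: +142 days → 18 September 2005.
Office Delay Adjustment: +718 days → 6 September 2007.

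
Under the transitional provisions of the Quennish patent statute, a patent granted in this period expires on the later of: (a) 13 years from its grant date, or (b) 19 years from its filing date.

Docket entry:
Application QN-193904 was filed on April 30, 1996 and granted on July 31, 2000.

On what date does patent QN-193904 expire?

(a) grant + 13 years → 31 July 2013.
(b) filing + 19 years → 30 April 2015.
Later of the two: 30 April 2015.

2015-04-30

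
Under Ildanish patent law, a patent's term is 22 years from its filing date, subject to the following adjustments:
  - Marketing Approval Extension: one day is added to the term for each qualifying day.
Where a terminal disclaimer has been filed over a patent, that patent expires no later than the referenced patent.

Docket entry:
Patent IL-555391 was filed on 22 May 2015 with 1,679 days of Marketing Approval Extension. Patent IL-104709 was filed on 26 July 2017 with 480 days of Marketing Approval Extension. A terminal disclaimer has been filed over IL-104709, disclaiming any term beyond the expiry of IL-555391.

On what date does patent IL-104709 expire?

Natural term of IL-104709:
  Base: filing + 22 years → 26 July 2039.
  Marketing Approval Extension: +480 days → 17 November 2040.
Expiry of referenced patent IL-555391:
  Base: filing + 22 years → 22 May 2037.
  Marketing Approval Extension: +1679 days → 26 December 2041.
Terminal disclaimer: IL-104709 expires on the earlier of 17 November 2040 and 26 December 2041.

2040-11-17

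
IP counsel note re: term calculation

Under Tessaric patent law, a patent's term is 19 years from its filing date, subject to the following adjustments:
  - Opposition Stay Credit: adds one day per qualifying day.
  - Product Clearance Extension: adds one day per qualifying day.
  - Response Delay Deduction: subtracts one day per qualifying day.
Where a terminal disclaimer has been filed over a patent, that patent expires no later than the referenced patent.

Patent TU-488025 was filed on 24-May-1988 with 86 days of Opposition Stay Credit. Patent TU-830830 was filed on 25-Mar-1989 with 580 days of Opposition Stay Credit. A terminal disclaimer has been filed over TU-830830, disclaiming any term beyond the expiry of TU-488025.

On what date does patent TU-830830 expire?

Natural term of TU-830830:
  Base: filing + 19 years → 25 March 2008.
  Opposition Stay Credit: +580 days → 26 October 2009.
Expiry of referenced patent TU-488025:
  Base: filing + 19 years → 24 May 2007.
  Opposition Stay Credit: +86 days → 18 August 2007.
Terminal disclaimer: TU-830830 expires on the earlier of 26 October 2009 and 18 August 2007.

August 18, 2007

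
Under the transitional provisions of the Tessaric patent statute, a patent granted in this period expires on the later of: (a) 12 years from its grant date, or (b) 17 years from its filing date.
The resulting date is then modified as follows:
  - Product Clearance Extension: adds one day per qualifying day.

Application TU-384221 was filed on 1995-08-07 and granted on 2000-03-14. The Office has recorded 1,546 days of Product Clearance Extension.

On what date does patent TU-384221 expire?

(a) grant + 12 years → 14 March 2012.
(b) filing + 17 years → 7 August 2012.
Later of the two: 7 August 2012.
Product Clearance Extension: +1546 days → 31 October 2016.

October 31, 2016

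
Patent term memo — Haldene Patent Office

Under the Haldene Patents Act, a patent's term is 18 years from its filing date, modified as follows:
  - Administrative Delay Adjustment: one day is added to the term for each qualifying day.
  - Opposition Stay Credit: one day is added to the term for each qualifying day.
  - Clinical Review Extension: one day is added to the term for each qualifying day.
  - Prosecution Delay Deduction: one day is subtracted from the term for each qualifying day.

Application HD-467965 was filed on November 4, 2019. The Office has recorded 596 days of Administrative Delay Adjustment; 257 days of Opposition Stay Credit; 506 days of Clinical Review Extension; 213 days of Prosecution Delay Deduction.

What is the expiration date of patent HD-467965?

December 24, 2040

Base term: filing date + 18 years → 4 November 2037.
Administrative Delay Adjustment: +596 days → 23 June 2039.
Opposition Stay Credit: +257 days → 6 March 2040.
Clinical Review Extension: +506 days → 25 July 2041.
Prosecution Delay Deduction: −213 days → 24 December 2040.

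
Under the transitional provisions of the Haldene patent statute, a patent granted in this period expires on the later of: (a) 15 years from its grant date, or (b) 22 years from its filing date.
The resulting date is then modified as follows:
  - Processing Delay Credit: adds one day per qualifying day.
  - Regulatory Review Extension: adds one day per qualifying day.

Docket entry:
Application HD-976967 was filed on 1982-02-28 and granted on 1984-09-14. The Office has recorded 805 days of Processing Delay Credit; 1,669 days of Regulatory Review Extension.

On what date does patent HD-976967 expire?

December 7, 2010

(a) grant + 15 years → 14 September 1999.
(b) filing + 22 years → 28 February 2004.
Later of the two: 28 February 2004.
Processing Delay Credit: +805 days → 13 May 2006.
Regulatory Review Extension: +1669 days → 7 December 2010.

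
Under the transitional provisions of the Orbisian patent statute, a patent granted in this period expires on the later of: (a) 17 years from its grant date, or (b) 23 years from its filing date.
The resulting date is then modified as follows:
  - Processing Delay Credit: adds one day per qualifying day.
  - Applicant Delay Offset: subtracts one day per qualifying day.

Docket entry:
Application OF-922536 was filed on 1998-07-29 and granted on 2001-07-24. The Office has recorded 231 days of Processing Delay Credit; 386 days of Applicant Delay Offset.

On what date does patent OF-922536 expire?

(a) grant + 17 years → 24 July 2018.
(b) filing + 23 years → 29 July 2021.
Later of the two: 29 July 2021.
Processing Delay Credit: +231 days → 17 March 2022.
Applicant Delay Offset: −386 days → 24 February 2021.

2021-02-24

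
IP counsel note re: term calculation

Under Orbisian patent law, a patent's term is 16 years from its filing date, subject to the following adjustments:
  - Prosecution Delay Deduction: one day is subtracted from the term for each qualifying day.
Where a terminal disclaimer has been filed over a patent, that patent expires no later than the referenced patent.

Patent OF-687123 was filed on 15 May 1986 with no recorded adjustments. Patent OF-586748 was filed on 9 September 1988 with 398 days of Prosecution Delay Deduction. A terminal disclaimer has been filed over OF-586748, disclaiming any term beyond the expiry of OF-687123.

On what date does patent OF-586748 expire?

Natural term of OF-586748:
  Base: filing + 16 years → 9 September 2004.
  Prosecution Delay Deduction: −398 days → 8 August 2003.
Expiry of referenced patent OF-687123:
  Base: filing + 16 years → 15 May 2002.
Terminal disclaimer: OF-586748 expires on the earlier of 8 August 2003 and 15 May 2002.

May 15, 2002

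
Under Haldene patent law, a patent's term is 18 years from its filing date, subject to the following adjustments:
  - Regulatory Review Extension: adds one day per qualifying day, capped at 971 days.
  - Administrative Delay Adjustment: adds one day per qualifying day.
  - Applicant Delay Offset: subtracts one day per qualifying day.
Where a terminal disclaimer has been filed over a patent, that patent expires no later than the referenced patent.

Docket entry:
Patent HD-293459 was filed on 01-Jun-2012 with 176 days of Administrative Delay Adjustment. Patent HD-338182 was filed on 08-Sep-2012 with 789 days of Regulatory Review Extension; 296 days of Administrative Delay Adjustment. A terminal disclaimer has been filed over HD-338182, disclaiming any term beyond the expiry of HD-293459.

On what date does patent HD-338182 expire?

Natural term of HD-338182:
  Base: filing + 18 years → 8 September 2030.
  Regulatory Review Extension: 789 days (within the 971-day cap) → +789 days → 5 November 2032.
  Administrative Delay Adjustment: +296 days → 28 August 2033.
Expiry of referenced patent HD-293459:
  Base: filing + 18 years → 1 June 2030.
  Administrative Delay Adjustment: +176 days → 24 November 2030.
Terminal disclaimer: HD-338182 expires on the earlier of 28 August 2033 and 24 November 2030.

November 24, 2030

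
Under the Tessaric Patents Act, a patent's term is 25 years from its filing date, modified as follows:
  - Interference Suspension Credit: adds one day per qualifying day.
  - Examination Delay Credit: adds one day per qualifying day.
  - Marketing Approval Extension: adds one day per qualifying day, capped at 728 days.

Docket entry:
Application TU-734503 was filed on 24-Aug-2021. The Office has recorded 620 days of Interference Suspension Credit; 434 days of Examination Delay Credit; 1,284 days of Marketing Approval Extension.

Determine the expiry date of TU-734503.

Base term: filing date + 25 years → 24 August 2046.
Interference Suspension Credit: +620 days → 5 May 2048.
Examination Delay Credit: +434 days → 13 July 2049.
Marketing Approval Extension: 1284 days claimed exceeds the 728-day cap, so +728 days → 11 July 2051.

July 11, 2051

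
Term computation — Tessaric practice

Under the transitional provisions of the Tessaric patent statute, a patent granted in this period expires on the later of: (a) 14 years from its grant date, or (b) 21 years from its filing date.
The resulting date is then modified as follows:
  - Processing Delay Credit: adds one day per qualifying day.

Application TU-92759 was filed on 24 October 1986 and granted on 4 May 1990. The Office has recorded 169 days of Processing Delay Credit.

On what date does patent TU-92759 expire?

(a) grant + 14 years → 4 May 2004.
(b) filing + 21 years → 24 October 2007.
Later of the two: 24 October 2007.
Processing Delay Credit: +169 days → 10 April 2008.

April 10, 2008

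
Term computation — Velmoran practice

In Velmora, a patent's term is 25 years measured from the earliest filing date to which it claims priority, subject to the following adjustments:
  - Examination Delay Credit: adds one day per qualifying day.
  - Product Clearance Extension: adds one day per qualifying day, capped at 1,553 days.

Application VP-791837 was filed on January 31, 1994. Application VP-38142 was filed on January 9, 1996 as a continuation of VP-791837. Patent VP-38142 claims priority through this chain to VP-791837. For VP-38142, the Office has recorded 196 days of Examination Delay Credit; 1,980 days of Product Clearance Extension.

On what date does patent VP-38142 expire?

2023-11-15

Earliest priority filing: 31 January 1994.
Base term: 31 January 1994 + 25 years → 31 January 2019.
Examination Delay Credit: +196 days → 15 August 2019.
Product Clearance Extension: 1980 days claimed exceeds the 1553-day cap, so +1553 days → 15 November 2023.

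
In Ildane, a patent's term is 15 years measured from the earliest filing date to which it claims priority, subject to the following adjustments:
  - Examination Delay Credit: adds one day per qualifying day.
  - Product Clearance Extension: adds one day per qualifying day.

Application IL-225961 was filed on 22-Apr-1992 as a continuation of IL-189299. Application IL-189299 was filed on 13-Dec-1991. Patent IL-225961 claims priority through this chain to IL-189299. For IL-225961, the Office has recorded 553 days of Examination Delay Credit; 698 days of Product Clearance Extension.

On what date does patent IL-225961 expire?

2010-05-17

Earliest priority filing: 13 December 1991.
Base term: 13 December 1991 + 15 years → 13 December 2006.
Examination Delay Credit: +553 days → 18 June 2008.
Product Clearance Extension: +698 days → 17 May 2010.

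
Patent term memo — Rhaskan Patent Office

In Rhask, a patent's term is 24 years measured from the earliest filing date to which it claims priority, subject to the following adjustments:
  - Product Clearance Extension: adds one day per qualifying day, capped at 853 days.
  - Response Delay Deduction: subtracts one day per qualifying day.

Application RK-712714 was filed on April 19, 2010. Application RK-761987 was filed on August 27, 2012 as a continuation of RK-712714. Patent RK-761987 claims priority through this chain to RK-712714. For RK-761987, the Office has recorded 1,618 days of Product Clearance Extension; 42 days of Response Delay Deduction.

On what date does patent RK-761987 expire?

July 8, 2036

Earliest priority filing: 19 April 2010.
Base term: 19 April 2010 + 24 years → 19 April 2034.
Product Clearance Extension: 1618 days claimed exceeds the 853-day cap, so +853 days → 19 August 2036.
Response Delay Deduction: −42 days → 8 July 2036.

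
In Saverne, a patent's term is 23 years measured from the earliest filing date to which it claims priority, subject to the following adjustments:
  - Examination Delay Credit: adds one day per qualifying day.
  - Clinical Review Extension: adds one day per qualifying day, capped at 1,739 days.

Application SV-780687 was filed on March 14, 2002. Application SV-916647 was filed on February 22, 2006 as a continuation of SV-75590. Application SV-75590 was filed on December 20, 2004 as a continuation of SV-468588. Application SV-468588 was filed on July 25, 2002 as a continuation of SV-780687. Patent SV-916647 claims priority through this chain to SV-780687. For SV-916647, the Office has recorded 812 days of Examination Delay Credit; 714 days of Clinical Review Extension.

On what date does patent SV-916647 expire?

Earliest priority filing: 14 March 2002.
Base term: 14 March 2002 + 23 years → 14 March 2025.
Examination Delay Credit: +812 days → 4 June 2027.
Clinical Review Extension: 714 days (within the 1739-day cap) → +714 days → 18 May 2029.

May 18, 2029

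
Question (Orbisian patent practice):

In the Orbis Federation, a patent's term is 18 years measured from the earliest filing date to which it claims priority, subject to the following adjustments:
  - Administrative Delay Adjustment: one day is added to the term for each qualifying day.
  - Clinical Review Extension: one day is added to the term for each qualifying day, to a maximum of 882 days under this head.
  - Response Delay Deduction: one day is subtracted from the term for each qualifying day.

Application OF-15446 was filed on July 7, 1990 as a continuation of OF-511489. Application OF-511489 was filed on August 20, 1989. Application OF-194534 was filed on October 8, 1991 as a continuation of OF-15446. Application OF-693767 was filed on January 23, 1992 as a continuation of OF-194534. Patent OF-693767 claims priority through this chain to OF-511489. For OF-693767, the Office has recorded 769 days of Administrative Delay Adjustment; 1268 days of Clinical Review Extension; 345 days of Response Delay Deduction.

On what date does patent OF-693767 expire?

March 18, 2011

Earliest priority filing: 20 August 1989.
Base term: 20 August 1989 + 18 years → 20 August 2007.
Administrative Delay Adjustment: +769 days → 27 September 2009.
Clinical Review Extension: 1268 days claimed exceeds the 882-day cap, so +882 days → 26 February 2012.
Response Delay Deduction: −345 days → 18 March 2011.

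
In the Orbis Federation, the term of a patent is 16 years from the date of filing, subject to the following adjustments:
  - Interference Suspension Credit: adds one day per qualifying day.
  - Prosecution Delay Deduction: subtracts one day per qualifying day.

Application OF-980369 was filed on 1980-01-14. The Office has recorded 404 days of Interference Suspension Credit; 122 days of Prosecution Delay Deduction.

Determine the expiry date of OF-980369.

Base term: filing date + 16 years → 14 January 1996.
Interference Suspension Credit: +404 days → 21 February 1997.
Prosecution Delay Deduction: −122 days → 22 October 1996.

October 22, 1996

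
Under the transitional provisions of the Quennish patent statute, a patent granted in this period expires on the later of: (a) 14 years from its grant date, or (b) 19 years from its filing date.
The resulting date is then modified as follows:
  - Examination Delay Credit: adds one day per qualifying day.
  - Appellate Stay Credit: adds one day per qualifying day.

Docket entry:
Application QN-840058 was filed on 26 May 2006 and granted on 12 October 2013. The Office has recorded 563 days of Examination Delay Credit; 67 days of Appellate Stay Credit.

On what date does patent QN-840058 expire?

(a) grant + 14 years → 12 October 2027.
(b) filing + 19 years → 26 May 2025.
Later of the two: 12 October 2027.
Examination Delay Credit: +563 days → 27 April 2029.
Appellate Stay Credit: +67 days → 3 July 2029.

July 3, 2029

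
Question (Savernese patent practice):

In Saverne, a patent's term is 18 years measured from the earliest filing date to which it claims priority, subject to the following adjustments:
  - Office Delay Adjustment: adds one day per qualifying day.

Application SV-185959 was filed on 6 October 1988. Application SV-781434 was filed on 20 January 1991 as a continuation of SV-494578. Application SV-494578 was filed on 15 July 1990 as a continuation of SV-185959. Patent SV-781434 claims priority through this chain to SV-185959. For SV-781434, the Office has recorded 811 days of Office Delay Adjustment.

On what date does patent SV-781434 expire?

Earliest priority filing: 6 October 1988.
Base term: 6 October 1988 + 18 years → 6 October 2006.
Office Delay Adjustment: +811 days → 25 December 2008.

2008-12-25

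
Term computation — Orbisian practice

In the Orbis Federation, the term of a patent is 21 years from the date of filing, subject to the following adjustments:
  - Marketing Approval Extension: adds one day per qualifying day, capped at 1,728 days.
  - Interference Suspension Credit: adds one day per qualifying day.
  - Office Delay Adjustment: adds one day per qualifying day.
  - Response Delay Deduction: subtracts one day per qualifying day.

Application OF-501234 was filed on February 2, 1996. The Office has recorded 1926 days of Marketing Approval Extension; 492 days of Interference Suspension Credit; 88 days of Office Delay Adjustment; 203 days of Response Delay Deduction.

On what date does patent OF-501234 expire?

Base term: filing date + 21 years → 2 February 2017.
Marketing Approval Extension: 1926 days claimed exceeds the 1728-day cap, so +1728 days → 27 October 2021.
Interference Suspension Credit: +492 days → 3 March 2023.
Office Delay Adjustment: +88 days → 30 May 2023.
Response Delay Deduction: −203 days → 8 November 2022.

2022-11-08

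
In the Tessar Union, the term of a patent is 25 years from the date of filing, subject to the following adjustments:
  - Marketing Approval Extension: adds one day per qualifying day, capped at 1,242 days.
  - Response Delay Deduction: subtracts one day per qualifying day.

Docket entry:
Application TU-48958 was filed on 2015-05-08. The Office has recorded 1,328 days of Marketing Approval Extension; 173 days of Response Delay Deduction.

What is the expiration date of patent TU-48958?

Base term: filing date + 25 years → 8 May 2040.
Marketing Approval Extension: 1328 days claimed exceeds the 1242-day cap, so +1242 days → 2 October 2043.
Response Delay Deduction: −173 days → 12 April 2043.

April 12, 2043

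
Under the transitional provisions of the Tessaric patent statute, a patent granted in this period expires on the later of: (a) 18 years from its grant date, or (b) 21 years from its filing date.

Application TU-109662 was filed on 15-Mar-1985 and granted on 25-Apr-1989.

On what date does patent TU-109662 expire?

April 25, 2007

(a) grant + 18 years → 25 April 2007.
(b) filing + 21 years → 15 March 2006.
Later of the two: 25 April 2007.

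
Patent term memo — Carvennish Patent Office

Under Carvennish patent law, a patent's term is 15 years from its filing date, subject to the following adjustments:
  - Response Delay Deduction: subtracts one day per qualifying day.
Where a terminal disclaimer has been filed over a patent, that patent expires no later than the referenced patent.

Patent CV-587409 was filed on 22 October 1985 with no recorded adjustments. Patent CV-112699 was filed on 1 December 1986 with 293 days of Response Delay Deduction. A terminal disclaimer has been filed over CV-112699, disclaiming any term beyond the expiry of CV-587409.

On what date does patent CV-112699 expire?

October 22, 2000

Natural term of CV-112699:
  Base: filing + 15 years → 1 December 2001.
  Response Delay Deduction: −293 days → 11 February 2001.
Expiry of referenced patent CV-587409:
  Base: filing + 15 years → 22 October 2000.
Terminal disclaimer: CV-112699 expires on the earlier of 11 February 2001 and 22 October 2000.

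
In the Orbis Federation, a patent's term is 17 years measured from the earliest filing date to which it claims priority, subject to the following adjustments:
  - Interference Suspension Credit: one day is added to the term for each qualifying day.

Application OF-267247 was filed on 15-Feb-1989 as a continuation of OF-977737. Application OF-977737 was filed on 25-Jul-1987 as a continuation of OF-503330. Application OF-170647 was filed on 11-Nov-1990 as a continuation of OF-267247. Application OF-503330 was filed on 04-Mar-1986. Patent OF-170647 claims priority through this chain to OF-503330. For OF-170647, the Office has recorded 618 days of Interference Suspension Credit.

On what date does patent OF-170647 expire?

2004-11-11

Earliest priority filing: 4 March 1986.
Base term: 4 March 1986 + 17 years → 4 March 2003.
Interference Suspension Credit: +618 days → 11 November 2004.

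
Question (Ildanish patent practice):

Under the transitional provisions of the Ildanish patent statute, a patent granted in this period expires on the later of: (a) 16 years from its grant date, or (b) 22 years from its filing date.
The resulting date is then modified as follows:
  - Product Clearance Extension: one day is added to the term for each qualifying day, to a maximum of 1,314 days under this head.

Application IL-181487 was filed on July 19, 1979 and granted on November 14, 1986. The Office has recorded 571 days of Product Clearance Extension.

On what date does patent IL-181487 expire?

(a) grant + 16 years → 14 November 2002.
(b) filing + 22 years → 19 July 2001.
Later of the two: 14 November 2002.
Product Clearance Extension: 571 days (within the 1314-day cap) → +571 days → 7 June 2004.

June 7, 2004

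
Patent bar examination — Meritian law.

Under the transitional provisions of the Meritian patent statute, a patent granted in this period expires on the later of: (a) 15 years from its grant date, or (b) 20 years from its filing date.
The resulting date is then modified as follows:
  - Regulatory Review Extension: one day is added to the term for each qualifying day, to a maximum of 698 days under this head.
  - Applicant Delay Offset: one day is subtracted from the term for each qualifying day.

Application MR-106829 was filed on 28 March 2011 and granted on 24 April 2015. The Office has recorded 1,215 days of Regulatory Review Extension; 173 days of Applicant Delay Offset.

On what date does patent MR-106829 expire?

September 3, 2032

(a) grant + 15 years → 24 April 2030.
(b) filing + 20 years → 28 March 2031.
Later of the two: 28 March 2031.
Regulatory Review Extension: 1215 days claimed exceeds the 698-day cap, so +698 days → 23 February 2033.
Applicant Delay Offset: −173 days → 3 September 2032.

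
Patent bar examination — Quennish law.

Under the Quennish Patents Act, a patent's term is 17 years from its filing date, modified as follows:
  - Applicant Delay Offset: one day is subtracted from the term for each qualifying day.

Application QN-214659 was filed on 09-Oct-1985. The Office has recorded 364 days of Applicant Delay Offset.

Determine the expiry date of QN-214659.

October 10, 2001

Base term: filing date + 17 years → 9 October 2002.
Applicant Delay Offset: −364 days → 10 October 2001.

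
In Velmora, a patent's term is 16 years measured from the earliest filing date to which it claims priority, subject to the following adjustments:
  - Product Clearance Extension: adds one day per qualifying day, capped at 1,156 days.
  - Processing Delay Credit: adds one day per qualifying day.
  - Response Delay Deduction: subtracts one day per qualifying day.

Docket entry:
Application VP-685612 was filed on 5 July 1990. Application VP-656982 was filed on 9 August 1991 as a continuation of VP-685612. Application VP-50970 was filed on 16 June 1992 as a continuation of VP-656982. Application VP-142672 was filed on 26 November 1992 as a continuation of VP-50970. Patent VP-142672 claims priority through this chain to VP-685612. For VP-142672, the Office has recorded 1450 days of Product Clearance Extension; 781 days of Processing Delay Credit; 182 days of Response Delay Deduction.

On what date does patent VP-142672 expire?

2011-04-25

Earliest priority filing: 5 July 1990.
Base term: 5 July 1990 + 16 years → 5 July 2006.
Product Clearance Extension: 1450 days claimed exceeds the 1156-day cap, so +1156 days → 3 September 2009.
Processing Delay Credit: +781 days → 24 October 2011.
Response Delay Deduction: −182 days → 25 April 2011.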